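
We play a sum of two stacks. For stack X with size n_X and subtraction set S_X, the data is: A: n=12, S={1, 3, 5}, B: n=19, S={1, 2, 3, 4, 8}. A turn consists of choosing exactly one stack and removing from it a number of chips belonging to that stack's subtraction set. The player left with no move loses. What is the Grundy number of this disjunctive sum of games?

Stack A, S = {1, 3, 5}:
G(0) = 0
G(1) = mex{0} = 1
G(2) = mex{1} = 0
G(3) = mex{0,0} = 1
G(4) = mex{1,1} = 0
G(5) = mex{0,0,0} = 1
G(6) = mex{1,1,1} = 0
G(7) = mex{0,0,0} = 1
G(8) = mex{1,1,1} = 0
G(9) = mex{0,0,0} = 1
G(10) = mex{1,1,1} = 0
G(11) = mex{0,0,0} = 1
G(12) = mex{1,1,1} = 0
G_A(12) = 0.
Stack B, S = {1, 2, 3, 4, 8}:
G(0) = 0
G(1) = mex{0} = 1
G(2) = mex{1,0} = 2
G(3) = mex{2,1,0} = 3
G(4) = mex{3,2,1,0} = 4
G(5) = mex{4,3,2,1} = 0
G(6) = mex{0,4,3,2} = 1
G(7) = mex{1,0,4,3} = 2
G(8) = mex{2,1,0,4,0} = 3
G(9) = mex{3,2,1,0,1} = 4
G(10) = mex{4,3,2,1,2} = 0
G(11) = mex{0,4,3,2,3} = 1
G(12) = mex{1,0,4,3,4} = 2
G(13) = mex{2,1,0,4,0} = 3
G(14) = mex{3,2,1,0,1} = 4
G(15) = mex{4,3,2,1,2} = 0
G(16) = mex{0,4,3,2,3} = 1
G(17) = mex{1,0,4,3,4} = 2
G(18) = mex{2,1,0,4,0} = 3
G(19) = mex{3,2,1,0,1} = 4
G_B(19) = 4.
Combined Grundy value = 0 ⊕ 4 = 4.

4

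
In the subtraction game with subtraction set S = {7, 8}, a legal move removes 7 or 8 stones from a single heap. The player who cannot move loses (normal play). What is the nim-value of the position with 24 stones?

1

G(0) = 0
G(1) = mex{} = 0
G(2) = mex{} = 0
G(3) = mex{} = 0
G(4) = mex{} = 0
G(5) = mex{} = 0
G(6) = mex{} = 0
G(7) = mex{0} = 1
G(8) = mex{0,0} = 1
G(9) = mex{0,0} = 1
G(10) = mex{0,0} = 1
G(11) = mex{0,0} = 1
G(12) = mex{0,0} = 1
G(13) = mex{0,0} = 1
G(14) = mex{1,0} = 2
G(15) = mex{1,1} = 0
G(16) = mex{1,1} = 0
G(17) = mex{1,1} = 0
G(18) = mex{1,1} = 0
G(19) = mex{1,1} = 0
G(20) = mex{1,1} = 0
G(21) = mex{2,1} = 0
G(22) = mex{0,2} = 1
G(23) = mex{0,0} = 1
G(24) = mex{0,0} = 1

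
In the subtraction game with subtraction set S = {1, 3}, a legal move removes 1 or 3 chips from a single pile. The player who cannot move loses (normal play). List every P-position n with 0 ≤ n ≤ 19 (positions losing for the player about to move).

0, 2, 4, 6, 8, 10, 12, 14, 16, 18

G(0) = 0
G(1) = mex{0} = 1
G(2) = mex{1} = 0
G(3) = mex{0,0} = 1
G(4) = mex{1,1} = 0
G(5) = mex{0,0} = 1
G(6) = mex{1,1} = 0
G(7) = mex{0,0} = 1
G(8) = mex{1,1} = 0
G(9) = mex{0,0} = 1
G(10) = mex{1,1} = 0
G(11) = mex{0,0} = 1
G(12) = mex{1,1} = 0
G(13) = mex{0,0} = 1
G(14) = mex{1,1} = 0
G(15) = mex{0,0} = 1
G(16) = mex{1,1} = 0
G(17) = mex{0,0} = 1
G(18) = mex{1,1} = 0
G(19) = mex{0,0} = 1
P-positions are exactly the n with G(n) = 0.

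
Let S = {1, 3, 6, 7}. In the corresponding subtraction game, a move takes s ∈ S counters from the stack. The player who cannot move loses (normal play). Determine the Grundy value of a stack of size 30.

G(0) = 0
G(1) = mex{0} = 1
G(2) = mex{1} = 0
G(3) = mex{0,0} = 1
G(4) = mex{1,1} = 0
G(5) = mex{0,0} = 1
G(6) = mex{1,1,0} = 2
G(7) = mex{2,0,1,0} = 3
G(8) = mex{3,1,0,1} = 2
G(9) = mex{2,2,1,0} = 3
G(10) = mex{3,3,0,1} = 2
G(11) = mex{2,2,1,0} = 3
G(12) = mex{3,3,2,1} = 0
G(13) = mex{0,2,3,2} = 1
G(14) = mex{1,3,2,3} = 0
G(15) = mex{0,0,3,2} = 1
G(16) = mex{1,1,2,3} = 0
G(17) = mex{0,0,3,2} = 1
G(18) = mex{1,1,0,3} = 2
G(19) = mex{2,0,1,0} = 3
G(20) = mex{3,1,0,1} = 2
G(21) = mex{2,2,1,0} = 3
G(22) = mex{3,3,0,1} = 2
G(23) = mex{2,2,1,0} = 3
G(24) = mex{3,3,2,1} = 0
G(25) = mex{0,2,3,2} = 1
G(26) = mex{1,3,2,3} = 0
G(27) = mex{0,0,3,2} = 1
G(28) = mex{1,1,2,3} = 0
G(29) = mex{0,0,3,2} = 1
G(30) = mex{1,1,0,3} = 2

2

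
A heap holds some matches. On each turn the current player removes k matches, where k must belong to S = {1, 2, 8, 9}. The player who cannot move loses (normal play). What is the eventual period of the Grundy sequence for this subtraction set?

10

n :  0  1  2  3  4  5  6  7  8  9 10 11 12 13 14 15 16 17 18 19 20 21
G :  0  1  2  0  1  2  0  1  2  3  0  1  2  0  1  2  0  1  2  3  0  1
G(n+10) = G(n) holds for n = 0,…,8 (a full window of length max(S) = 9), so the sequence is purely periodic with period 10.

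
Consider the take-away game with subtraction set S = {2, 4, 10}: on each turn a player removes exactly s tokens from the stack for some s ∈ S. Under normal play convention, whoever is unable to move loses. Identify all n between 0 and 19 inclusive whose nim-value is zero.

0, 1, 6, 7, 12, 13, 18, 19

n :  0  1  2  3  4  5  6  7  8  9 10 11 12 13 14 15 16 17 18 19
G :  0  0  1  1  2  2  0  0  1  1  2  2  0  0  1  1  2  2  0  0
P-positions are exactly the n with G(n) = 0.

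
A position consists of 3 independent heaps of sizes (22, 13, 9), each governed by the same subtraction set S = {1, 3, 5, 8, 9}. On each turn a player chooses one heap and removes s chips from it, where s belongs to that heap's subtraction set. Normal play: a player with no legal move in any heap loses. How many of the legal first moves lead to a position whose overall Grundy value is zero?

0

All heaps use S = {1, 3, 5, 8, 9}:
G(0) = 0
G(1) = mex{0} = 1
G(2) = mex{1} = 0
G(3) = mex{0,0} = 1
G(4) = mex{1,1} = 0
G(5) = mex{0,0,0} = 1
G(6) = mex{1,1,1} = 0
G(7) = mex{0,0,0} = 1
G(8) = mex{1,1,1,0} = 2
G(9) = mex{2,0,0,1,0} = 3
G(10) = mex{3,1,1,0,1} = 2
G(11) = mex{2,2,0,1,0} = 3
G(12) = mex{3,3,1,0,1} = 2
G(13) = mex{2,2,2,1,0} = 3
G(14) = mex{3,3,3,0,1} = 2
G(15) = mex{2,2,2,1,0} = 3
G(16) = mex{3,3,3,2,1} = 0
G(17) = mex{0,2,2,3,2} = 1
G(18) = mex{1,3,3,2,3} = 0
G(19) = mex{0,0,2,3,2} = 1
G(20) = mex{1,1,3,2,3} = 0
G(21) = mex{0,0,0,3,2} = 1
G(22) = mex{1,1,1,2,3} = 0
Heap A: G(22) = 0.
Heap B: G(13) = 3.
Heap C: G(9) = 3.
Combined Grundy value = 0 ⊕ 3 ⊕ 3 = 0.
A winning move leaves total XOR = 0, i.e. changes one component's Grundy value g to g ⊕ X where X is the current total.
Heap A: target g' = 0⊕0 = 0, but every legal move changes the Grundy value (mex property), so 0 moves.
Heap B: target g' = 3⊕0 = 3, but every legal move changes the Grundy value (mex property), so 0 moves.
Heap C: target g' = 3⊕0 = 3, but every legal move changes the Grundy value (mex property), so 0 moves.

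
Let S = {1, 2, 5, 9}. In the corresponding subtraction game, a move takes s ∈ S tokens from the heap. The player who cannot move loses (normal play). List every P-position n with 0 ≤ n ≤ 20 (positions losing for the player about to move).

0, 3, 6, 10, 13, 16, 20

G(0) = 0
G(1) = mex{0} = 1
G(2) = mex{1,0} = 2
G(3) = mex{2,1} = 0
G(4) = mex{0,2} = 1
G(5) = mex{1,0,0} = 2
G(6) = mex{2,1,1} = 0
G(7) = mex{0,2,2} = 1
G(8) = mex{1,0,0} = 2
G(9) = mex{2,1,1,0} = 3
G(10) = mex{3,2,2,1} = 0
G(11) = mex{0,3,0,2} = 1
G(12) = mex{1,0,1,0} = 2
G(13) = mex{2,1,2,1} = 0
G(14) = mex{0,2,3,2} = 1
G(15) = mex{1,0,0,0} = 2
G(16) = mex{2,1,1,1} = 0
G(17) = mex{0,2,2,2} = 1
G(18) = mex{1,0,0,3} = 2
G(19) = mex{2,1,1,0} = 3
G(20) = mex{3,2,2,1} = 0
P-positions are exactly the n with G(n) = 0.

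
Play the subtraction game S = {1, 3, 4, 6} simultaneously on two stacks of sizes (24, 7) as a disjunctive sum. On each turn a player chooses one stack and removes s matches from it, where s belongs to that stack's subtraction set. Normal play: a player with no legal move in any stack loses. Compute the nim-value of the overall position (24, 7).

All stacks use S = {1, 3, 4, 6}:
G(0) = 0
G(1) = mex{0} = 1
G(2) = mex{1} = 0
G(3) = mex{0,0} = 1
G(4) = mex{1,1,0} = 2
G(5) = mex{2,0,1} = 3
G(6) = mex{3,1,0,0} = 2
G(7) = mex{2,2,1,1} = 0
G(8) = mex{0,3,2,0} = 1
G(9) = mex{1,2,3,1} = 0
G(10) = mex{0,0,2,2} = 1
G(11) = mex{1,1,0,3} = 2
G(12) = mex{2,0,1,2} = 3
G(13) = mex{3,1,0,0} = 2
G(14) = mex{2,2,1,1} = 0
G(15) = mex{0,3,2,0} = 1
G(16) = mex{1,2,3,1} = 0
G(17) = mex{0,0,2,2} = 1
G(18) = mex{1,1,0,3} = 2
G(19) = mex{2,0,1,2} = 3
G(20) = mex{3,1,0,0} = 2
G(21) = mex{2,2,1,1} = 0
G(22) = mex{0,3,2,0} = 1
G(23) = mex{1,2,3,1} = 0
G(24) = mex{0,0,2,2} = 1
Stack A: G(24) = 1.
Stack B: G(7) = 0.
Combined Grundy value = 1 ⊕ 0 = 1.

1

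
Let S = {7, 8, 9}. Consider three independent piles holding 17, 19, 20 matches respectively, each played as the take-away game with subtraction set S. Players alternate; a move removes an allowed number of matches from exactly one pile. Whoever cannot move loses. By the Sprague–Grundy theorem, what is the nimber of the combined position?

All piles use S = {7, 8, 9}:
n :  0  1  2  3  4  5  6  7  8  9 10 11 12 13 14 15 16 17 18 19 20
G :  0  0  0  0  0  0  0  1  1  1  1  1  1  1  2  2  0  0  0  0  0
Pile A: G(17) = 0.
Pile B: G(19) = 0.
Pile C: G(20) = 0.
Combined Grundy value = 0 ⊕ 0 ⊕ 0 = 0.

0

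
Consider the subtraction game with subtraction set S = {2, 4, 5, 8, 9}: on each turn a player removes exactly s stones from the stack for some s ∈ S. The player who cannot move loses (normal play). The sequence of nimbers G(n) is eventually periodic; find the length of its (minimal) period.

G(0) = 0
G(1) = mex{} = 0
G(2) = mex{0} = 1
G(3) = mex{0} = 1
G(4) = mex{1,0} = 2
G(5) = mex{1,0,0} = 2
G(6) = mex{2,1,0} = 3
G(7) = mex{2,1,1} = 0
G(8) = mex{3,2,1,0} = 4
G(9) = mex{0,2,2,0,0} = 1
G(10) = mex{4,3,2,1,0} = 5
G(11) = mex{1,0,3,1,1} = 2
G(12) = mex{5,4,0,2,1} = 3
G(13) = mex{2,1,4,2,2} = 0
G(14) = mex{3,5,1,3,2} = 0
G(15) = mex{0,2,5,0,3} = 1
G(16) = mex{0,3,2,4,0} = 1
G(17) = mex{1,0,3,1,4} = 2
G(18) = mex{1,0,0,5,1} = 2
G(19) = mex{2,1,0,2,5} = 3
G(20) = mex{2,1,1,3,2} = 0
G(21) = mex{3,2,1,0,3} = 4
G(22) = mex{0,2,2,0,0} = 1
G(23) = mex{4,3,2,1,0} = 5
G(24) = mex{1,0,3,1,1} = 2
G(25) = mex{5,4,0,2,1} = 3
G(26) = mex{2,1,4,2,2} = 0
G(27) = mex{3,5,1,3,2} = 0
G(n+13) = G(n) holds for n = 0,…,8 (a full window of length max(S) = 9), so the sequence is purely periodic with period 13.

13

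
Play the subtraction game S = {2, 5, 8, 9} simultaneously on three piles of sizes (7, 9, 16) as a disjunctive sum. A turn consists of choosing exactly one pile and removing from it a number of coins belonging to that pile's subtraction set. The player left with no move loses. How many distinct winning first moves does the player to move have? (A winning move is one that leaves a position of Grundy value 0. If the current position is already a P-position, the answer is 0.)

0

All piles use S = {2, 5, 8, 9}:
n :  0  1  2  3  4  5  6  7  8  9 10 11 12 13 14 15 16
G :  0  0  1  1  0  2  1  0  2  1  3  0  2  1  0  2  1
Pile A: G(7) = 0.
Pile B: G(9) = 1.
Pile C: G(16) = 1.
Combined Grundy value = 0 ⊕ 1 ⊕ 1 = 0.
A winning move leaves total XOR = 0, i.e. changes one component's Grundy value g to g ⊕ X where X is the current total.
Pile A: target g' = 0⊕0 = 0, but every legal move changes the Grundy value (mex property), so 0 moves.
Pile B: target g' = 1⊕0 = 1, but every legal move changes the Grundy value (mex property), so 0 moves.
Pile C: target g' = 1⊕0 = 1, but every legal move changes the Grundy value (mex property), so 0 moves.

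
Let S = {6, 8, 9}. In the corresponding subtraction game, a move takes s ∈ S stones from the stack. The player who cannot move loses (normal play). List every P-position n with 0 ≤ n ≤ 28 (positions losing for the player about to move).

G(0) = 0
G(1) = mex{} = 0
G(2) = mex{} = 0
G(3) = mex{} = 0
G(4) = mex{} = 0
G(5) = mex{} = 0
G(6) = mex{0} = 1
G(7) = mex{0} = 1
G(8) = mex{0,0} = 1
G(9) = mex{0,0,0} = 1
G(10) = mex{0,0,0} = 1
G(11) = mex{0,0,0} = 1
G(12) = mex{1,0,0} = 2
G(13) = mex{1,0,0} = 2
G(14) = mex{1,1,0} = 2
G(15) = mex{1,1,1} = 0
G(16) = mex{1,1,1} = 0
G(17) = mex{1,1,1} = 0
G(18) = mex{2,1,1} = 0
G(19) = mex{2,1,1} = 0
G(20) = mex{2,2,1} = 0
G(21) = mex{0,2,2} = 1
G(22) = mex{0,2,2} = 1
G(23) = mex{0,0,2} = 1
G(24) = mex{0,0,0} = 1
G(25) = mex{0,0,0} = 1
G(26) = mex{0,0,0} = 1
G(27) = mex{1,0,0} = 2
G(28) = mex{1,0,0} = 2
P-positions are exactly the n with G(n) = 0.

0, 1, 2, 3, 4, 5, 15, 16, 17, 18, 19, 20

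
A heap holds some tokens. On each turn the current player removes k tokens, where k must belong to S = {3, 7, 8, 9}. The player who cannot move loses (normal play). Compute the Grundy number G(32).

n :  0  1  2  3  4  5  6  7  8  9 10 11 12 13 14 15 16 17 18 19 20 21 22 23 24 25 26 27 28 29 30 31 32
G :  0  0  0  1  1  1  0  2  2  1  3  3  0  2  4  1  0  0  0  1  1  1  0  2  2  1  3  3  0  2  4  1  0

0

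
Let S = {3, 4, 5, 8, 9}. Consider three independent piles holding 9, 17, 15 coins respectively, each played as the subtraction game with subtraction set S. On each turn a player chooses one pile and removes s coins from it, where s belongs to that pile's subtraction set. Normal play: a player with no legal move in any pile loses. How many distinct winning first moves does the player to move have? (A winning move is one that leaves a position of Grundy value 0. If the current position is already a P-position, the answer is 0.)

All piles use S = {3, 4, 5, 8, 9}:
n :  0  1  2  3  4  5  6  7  8  9 10 11 12 13 14 15 16 17
G :  0  0  0  1  1  1  2  2  2  3  3  3  0  0  0  1  1  1
Pile A: G(9) = 3.
Pile B: G(17) = 1.
Pile C: G(15) = 1.
Combined Grundy value = 3 ⊕ 1 ⊕ 1 = 3.
A winning move leaves total XOR = 0, i.e. changes one component's Grundy value g to g ⊕ X where X is the current total.
Pile A: need g' = 3⊕3 = 0. Options: 9−3→G=2, 9−4→G=1, 9−5→G=1, 9−8→G=0, 9−9→G=0. Hits: 2.
Pile B: need g' = 1⊕3 = 2. Options: 17−3→G=0, 17−4→G=0, 17−5→G=0, 17−8→G=3, 17−9→G=2. Hits: 1.
Pile C: need g' = 1⊕3 = 2. Options: 15−3→G=0, 15−4→G=3, 15−5→G=3, 15−8→G=2, 15−9→G=2. Hits: 2.

5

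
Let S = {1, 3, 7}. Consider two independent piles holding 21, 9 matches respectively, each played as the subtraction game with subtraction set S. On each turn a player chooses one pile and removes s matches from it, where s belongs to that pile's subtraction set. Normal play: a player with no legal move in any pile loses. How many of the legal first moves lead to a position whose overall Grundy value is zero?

All piles use S = {1, 3, 7}:
n :  0  1  2  3  4  5  6  7  8  9 10 11 12 13 14 15 16 17 18 19 20 21
G :  0  1  0  1  0  1  0  1  0  1  0  1  0  1  0  1  0  1  0  1  0  1
Pile A: G(21) = 1.
Pile B: G(9) = 1.
Combined Grundy value = 1 ⊕ 1 = 0.
A winning move leaves total XOR = 0, i.e. changes one component's Grundy value g to g ⊕ X where X is the current total.
Pile A: target g' = 1⊕0 = 1, but every legal move changes the Grundy value (mex property), so 0 moves.
Pile B: target g' = 1⊕0 = 1, but every legal move changes the Grundy value (mex property), so 0 moves.

0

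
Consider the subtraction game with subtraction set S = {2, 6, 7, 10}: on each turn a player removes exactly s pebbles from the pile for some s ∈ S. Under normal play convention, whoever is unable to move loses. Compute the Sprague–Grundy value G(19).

G(0) = 0
G(1) = mex{} = 0
G(2) = mex{0} = 1
G(3) = mex{0} = 1
G(4) = mex{1} = 0
G(5) = mex{1} = 0
G(6) = mex{0,0} = 1
G(7) = mex{0,0,0} = 1
G(8) = mex{1,1,0} = 2
G(9) = mex{1,1,1} = 0
G(10) = mex{2,0,1,0} = 3
G(11) = mex{0,0,0,0} = 1
G(12) = mex{3,1,0,1} = 2
G(13) = mex{1,1,1,1} = 0
G(14) = mex{2,2,1,0} = 3
G(15) = mex{0,0,2,0} = 1
G(16) = mex{3,3,0,1} = 2
G(17) = mex{1,1,3,1} = 0
G(18) = mex{2,2,1,2} = 0
G(19) = mex{0,0,2,0} = 1

1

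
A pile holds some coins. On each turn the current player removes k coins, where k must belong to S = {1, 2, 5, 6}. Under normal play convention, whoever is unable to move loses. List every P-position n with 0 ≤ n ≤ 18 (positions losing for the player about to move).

G(0) = 0
G(1) = mex{0} = 1
G(2) = mex{1,0} = 2
G(3) = mex{2,1} = 0
G(4) = mex{0,2} = 1
G(5) = mex{1,0,0} = 2
G(6) = mex{2,1,1,0} = 3
G(7) = mex{3,2,2,1} = 0
G(8) = mex{0,3,0,2} = 1
G(9) = mex{1,0,1,0} = 2
G(10) = mex{2,1,2,1} = 0
G(11) = mex{0,2,3,2} = 1
G(12) = mex{1,0,0,3} = 2
G(13) = mex{2,1,1,0} = 3
G(14) = mex{3,2,2,1} = 0
G(15) = mex{0,3,0,2} = 1
G(16) = mex{1,0,1,0} = 2
G(17) = mex{2,1,2,1} = 0
G(18) = mex{0,2,3,2} = 1
P-positions are exactly the n with G(n) = 0.

0, 3, 7, 10, 14, 17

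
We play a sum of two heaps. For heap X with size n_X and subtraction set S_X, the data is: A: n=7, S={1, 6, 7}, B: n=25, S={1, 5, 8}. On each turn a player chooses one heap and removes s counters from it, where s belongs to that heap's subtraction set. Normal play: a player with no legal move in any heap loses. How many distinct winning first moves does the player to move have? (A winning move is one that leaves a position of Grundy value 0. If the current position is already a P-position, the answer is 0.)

2

Heap A, S = {1, 6, 7}:
G(0) = 0
G(1) = mex{0} = 1
G(2) = mex{1} = 0
G(3) = mex{0} = 1
G(4) = mex{1} = 0
G(5) = mex{0} = 1
G(6) = mex{1,0} = 2
G(7) = mex{2,1,0} = 3
G_A(7) = 3.
Heap B, S = {1, 5, 8}:
n :  0  1  2  3  4  5  6  7  8  9 10 11 12 13 14 15 16 17 18 19 20 21 22 23 24 25
G :  0  1  0  1  0  1  0  1  2  3  2  3  2  0  1  0  1  0  1  0  1  2  3  2  3  2
G_B(25) = 2.
Combined Grundy value = 3 ⊕ 2 = 1.
A winning move leaves total XOR = 0, i.e. changes one component's Grundy value g to g ⊕ X where X is the current total.
Heap A: need g' = 3⊕1 = 2. Options: 7−1→G=2, 7−6→G=1, 7−7→G=0. Hits: 1.
Heap B: need g' = 2⊕1 = 3. Options: 25−1→G=3, 25−5→G=1, 25−8→G=0. Hits: 1.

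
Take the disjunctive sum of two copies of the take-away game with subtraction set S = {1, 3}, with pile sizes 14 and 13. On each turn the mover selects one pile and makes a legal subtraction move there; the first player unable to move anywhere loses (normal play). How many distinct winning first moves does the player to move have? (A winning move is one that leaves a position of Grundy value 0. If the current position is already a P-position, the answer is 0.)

4

All piles use S = {1, 3}:
G(0) = 0
G(1) = mex{0} = 1
G(2) = mex{1} = 0
G(3) = mex{0,0} = 1
G(4) = mex{1,1} = 0
G(5) = mex{0,0} = 1
G(6) = mex{1,1} = 0
G(7) = mex{0,0} = 1
G(8) = mex{1,1} = 0
G(9) = mex{0,0} = 1
G(10) = mex{1,1} = 0
G(11) = mex{0,0} = 1
G(12) = mex{1,1} = 0
G(13) = mex{0,0} = 1
G(14) = mex{1,1} = 0
Pile A: G(14) = 0.
Pile B: G(13) = 1.
Combined Grundy value = 0 ⊕ 1 = 1.
A winning move leaves total XOR = 0, i.e. changes one component's Grundy value g to g ⊕ X where X is the current total.
Pile A: need g' = 0⊕1 = 1. Options: 14−1→G=1, 14−3→G=1. Hits: 2.
Pile B: need g' = 1⊕1 = 0. Options: 13−1→G=0, 13−3→G=0. Hits: 2.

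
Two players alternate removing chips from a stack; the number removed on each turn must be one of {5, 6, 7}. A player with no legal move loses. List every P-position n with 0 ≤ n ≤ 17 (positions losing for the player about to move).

0, 1, 2, 3, 4, 12, 13, 14, 15, 16

n :  0  1  2  3  4  5  6  7  8  9 10 11 12 13 14 15 16 17
G :  0  0  0  0  0  1  1  1  1  1  2  2  0  0  0  0  0  1
P-positions are exactly the n with G(n) = 0.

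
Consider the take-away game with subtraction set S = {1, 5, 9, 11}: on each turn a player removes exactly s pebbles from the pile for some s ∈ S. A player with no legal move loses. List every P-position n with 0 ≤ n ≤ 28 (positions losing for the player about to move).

G(0) = 0
G(1) = mex{0} = 1
G(2) = mex{1} = 0
G(3) = mex{0} = 1
G(4) = mex{1} = 0
G(5) = mex{0,0} = 1
G(6) = mex{1,1} = 0
G(7) = mex{0,0} = 1
G(8) = mex{1,1} = 0
G(9) = mex{0,0,0} = 1
G(10) = mex{1,1,1} = 0
G(11) = mex{0,0,0,0} = 1
G(12) = mex{1,1,1,1} = 0
G(13) = mex{0,0,0,0} = 1
G(14) = mex{1,1,1,1} = 0
G(15) = mex{0,0,0,0} = 1
G(16) = mex{1,1,1,1} = 0
G(17) = mex{0,0,0,0} = 1
G(18) = mex{1,1,1,1} = 0
G(19) = mex{0,0,0,0} = 1
G(20) = mex{1,1,1,1} = 0
G(21) = mex{0,0,0,0} = 1
G(22) = mex{1,1,1,1} = 0
G(23) = mex{0,0,0,0} = 1
G(24) = mex{1,1,1,1} = 0
G(25) = mex{0,0,0,0} = 1
G(26) = mex{1,1,1,1} = 0
G(27) = mex{0,0,0,0} = 1
G(28) = mex{1,1,1,1} = 0
P-positions are exactly the n with G(n) = 0.

0, 2, 4, 6, 8, 10, 12, 14, 16, 18, 20, 22, 24, 26, 28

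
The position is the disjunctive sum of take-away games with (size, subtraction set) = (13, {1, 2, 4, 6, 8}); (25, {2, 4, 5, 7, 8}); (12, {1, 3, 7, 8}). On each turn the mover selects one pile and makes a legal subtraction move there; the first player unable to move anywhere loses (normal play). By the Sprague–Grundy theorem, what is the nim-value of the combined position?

0

Pile A, S = {1, 2, 4, 6, 8}:
n :  0  1  2  3  4  5  6  7  8  9 10 11 12 13
G :  0  1  2  0  1  2  3  4  5  3  0  1  2  0
G_A(13) = 0.
Pile B, S = {2, 4, 5, 7, 8}:
n :  0  1  2  3  4  5  6  7  8  9 10 11 12 13 14 15 16 17 18 19 20 21 22 23 24 25
G :  0  0  1  1  2  2  3  3  4  4  0  0  1  1  2  2  3  3  4  4  0  0  1  1  2  2
G_B(25) = 2.
Pile C, S = {1, 3, 7, 8}:
G(0) = 0
G(1) = mex{0} = 1
G(2) = mex{1} = 0
G(3) = mex{0,0} = 1
G(4) = mex{1,1} = 0
G(5) = mex{0,0} = 1
G(6) = mex{1,1} = 0
G(7) = mex{0,0,0} = 1
G(8) = mex{1,1,1,0} = 2
G(9) = mex{2,0,0,1} = 3
G(10) = mex{3,1,1,0} = 2
G(11) = mex{2,2,0,1} = 3
G(12) = mex{3,3,1,0} = 2
G_C(12) = 2.
Combined Grundy value = 0 ⊕ 2 ⊕ 2 = 0.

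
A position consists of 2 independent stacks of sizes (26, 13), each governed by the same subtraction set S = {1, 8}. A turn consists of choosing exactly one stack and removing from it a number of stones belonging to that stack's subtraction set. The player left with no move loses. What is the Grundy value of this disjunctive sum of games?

2

All stacks use S = {1, 8}:
n :  0  1  2  3  4  5  6  7  8  9 10 11 12 13 14 15 16 17 18 19 20 21 22 23 24 25 26
G :  0  1  0  1  0  1  0  1  2  0  1  0  1  0  1  0  1  2  0  1  0  1  0  1  0  1  2
Stack A: G(26) = 2.
Stack B: G(13) = 0.
Combined Grundy value = 2 ⊕ 0 = 2.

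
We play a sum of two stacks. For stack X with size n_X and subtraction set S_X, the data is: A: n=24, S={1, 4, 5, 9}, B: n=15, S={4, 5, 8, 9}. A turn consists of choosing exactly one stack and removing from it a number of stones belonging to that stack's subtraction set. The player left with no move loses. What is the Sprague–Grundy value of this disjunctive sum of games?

Stack A, S = {1, 4, 5, 9}:
n :  0  1  2  3  4  5  6  7  8  9 10 11 12 13 14 15 16 17 18 19 20 21 22 23 24
G :  0  1  0  1  2  3  2  3  0  1  0  1  2  3  2  3  0  1  0  1  2  3  2  3  0
G_A(24) = 0.
Stack B, S = {4, 5, 8, 9}:
G(0) = 0
G(1) = mex{} = 0
G(2) = mex{} = 0
G(3) = mex{} = 0
G(4) = mex{0} = 1
G(5) = mex{0,0} = 1
G(6) = mex{0,0} = 1
G(7) = mex{0,0} = 1
G(8) = mex{1,0,0} = 2
G(9) = mex{1,1,0,0} = 2
G(10) = mex{1,1,0,0} = 2
G(11) = mex{1,1,0,0} = 2
G(12) = mex{2,1,1,0} = 3
G(13) = mex{2,2,1,1} = 0
G(14) = mex{2,2,1,1} = 0
G(15) = mex{2,2,1,1} = 0
G_B(15) = 0.
Combined Grundy value = 0 ⊕ 0 = 0.

0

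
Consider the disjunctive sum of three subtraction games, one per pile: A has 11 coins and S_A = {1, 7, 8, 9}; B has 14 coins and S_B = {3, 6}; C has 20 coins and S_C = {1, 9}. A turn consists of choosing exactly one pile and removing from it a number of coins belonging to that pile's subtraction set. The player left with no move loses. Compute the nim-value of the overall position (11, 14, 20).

Pile A, S = {1, 7, 8, 9}:
n :  0  1  2  3  4  5  6  7  8  9 10 11
G :  0  1  0  1  0  1  0  1  2  3  2  3
G_A(11) = 3.
Pile B, S = {3, 6}:
G(0) = 0
G(1) = mex{} = 0
G(2) = mex{} = 0
G(3) = mex{0} = 1
G(4) = mex{0} = 1
G(5) = mex{0} = 1
G(6) = mex{1,0} = 2
G(7) = mex{1,0} = 2
G(8) = mex{1,0} = 2
G(9) = mex{2,1} = 0
G(10) = mex{2,1} = 0
G(11) = mex{2,1} = 0
G(12) = mex{0,2} = 1
G(13) = mex{0,2} = 1
G(14) = mex{0,2} = 1
G_B(14) = 1.
Pile C, S = {1, 9}:
G(0) = 0
G(1) = mex{0} = 1
G(2) = mex{1} = 0
G(3) = mex{0} = 1
G(4) = mex{1} = 0
G(5) = mex{0} = 1
G(6) = mex{1} = 0
G(7) = mex{0} = 1
G(8) = mex{1} = 0
G(9) = mex{0,0} = 1
G(10) = mex{1,1} = 0
G(11) = mex{0,0} = 1
G(12) = mex{1,1} = 0
G(13) = mex{0,0} = 1
G(14) = mex{1,1} = 0
G(15) = mex{0,0} = 1
G(16) = mex{1,1} = 0
G(17) = mex{0,0} = 1
G(18) = mex{1,1} = 0
G(19) = mex{0,0} = 1
G(20) = mex{1,1} = 0
G_C(20) = 0.
Combined Grundy value = 3 ⊕ 1 ⊕ 0 = 2.

2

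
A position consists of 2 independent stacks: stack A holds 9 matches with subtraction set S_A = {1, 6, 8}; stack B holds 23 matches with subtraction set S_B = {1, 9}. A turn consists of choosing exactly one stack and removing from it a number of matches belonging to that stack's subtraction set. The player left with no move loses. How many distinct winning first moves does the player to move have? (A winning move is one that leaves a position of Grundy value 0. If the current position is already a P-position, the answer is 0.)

5

Stack A, S = {1, 6, 8}:
G(0) = 0
G(1) = mex{0} = 1
G(2) = mex{1} = 0
G(3) = mex{0} = 1
G(4) = mex{1} = 0
G(5) = mex{0} = 1
G(6) = mex{1,0} = 2
G(7) = mex{2,1} = 0
G(8) = mex{0,0,0} = 1
G(9) = mex{1,1,1} = 0
G_A(9) = 0.
Stack B, S = {1, 9}:
n :  0  1  2  3  4  5  6  7  8  9 10 11 12 13 14 15 16 17 18 19 20 21 22 23
G :  0  1  0  1  0  1  0  1  0  1  0  1  0  1  0  1  0  1  0  1  0  1  0  1
G_B(23) = 1.
Combined Grundy value = 0 ⊕ 1 = 1.
A winning move leaves total XOR = 0, i.e. changes one component's Grundy value g to g ⊕ X where X is the current total.
Stack A: need g' = 0⊕1 = 1. Options: 9−1→G=1, 9−6→G=1, 9−8→G=1. Hits: 3.
Stack B: need g' = 1⊕1 = 0. Options: 23−1→G=0, 23−9→G=0. Hits: 2.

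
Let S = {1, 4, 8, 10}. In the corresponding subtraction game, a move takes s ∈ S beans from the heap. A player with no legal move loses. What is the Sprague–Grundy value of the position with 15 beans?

1

n :  0  1  2  3  4  5  6  7  8  9 10 11 12 13 14 15
G :  0  1  0  1  2  0  1  0  1  2  3  2  3  4  0  1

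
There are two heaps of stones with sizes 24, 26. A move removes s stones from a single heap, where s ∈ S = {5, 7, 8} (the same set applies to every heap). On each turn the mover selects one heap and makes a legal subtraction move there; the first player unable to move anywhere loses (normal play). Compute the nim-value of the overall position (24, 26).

2

All heaps use S = {5, 7, 8}:
G(0) = 0
G(1) = mex{} = 0
G(2) = mex{} = 0
G(3) = mex{} = 0
G(4) = mex{} = 0
G(5) = mex{0} = 1
G(6) = mex{0} = 1
G(7) = mex{0,0} = 1
G(8) = mex{0,0,0} = 1
G(9) = mex{0,0,0} = 1
G(10) = mex{1,0,0} = 2
G(11) = mex{1,0,0} = 2
G(12) = mex{1,1,0} = 2
G(13) = mex{1,1,1} = 0
G(14) = mex{1,1,1} = 0
G(15) = mex{2,1,1} = 0
G(16) = mex{2,1,1} = 0
G(17) = mex{2,2,1} = 0
G(18) = mex{0,2,2} = 1
G(19) = mex{0,2,2} = 1
G(20) = mex{0,0,2} = 1
G(21) = mex{0,0,0} = 1
G(22) = mex{0,0,0} = 1
G(23) = mex{1,0,0} = 2
G(24) = mex{1,0,0} = 2
G(25) = mex{1,1,0} = 2
G(26) = mex{1,1,1} = 0
Heap A: G(24) = 2.
Heap B: G(26) = 0.
Combined Grundy value = 2 ⊕ 0 = 2.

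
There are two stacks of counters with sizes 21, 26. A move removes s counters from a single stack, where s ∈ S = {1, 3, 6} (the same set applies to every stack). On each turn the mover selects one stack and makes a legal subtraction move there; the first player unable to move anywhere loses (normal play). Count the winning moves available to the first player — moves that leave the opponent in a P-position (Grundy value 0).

All stacks use S = {1, 3, 6}:
G(0) = 0
G(1) = mex{0} = 1
G(2) = mex{1} = 0
G(3) = mex{0,0} = 1
G(4) = mex{1,1} = 0
G(5) = mex{0,0} = 1
G(6) = mex{1,1,0} = 2
G(7) = mex{2,0,1} = 3
G(8) = mex{3,1,0} = 2
G(9) = mex{2,2,1} = 0
G(10) = mex{0,3,0} = 1
G(11) = mex{1,2,1} = 0
G(12) = mex{0,0,2} = 1
G(13) = mex{1,1,3} = 0
G(14) = mex{0,0,2} = 1
G(15) = mex{1,1,0} = 2
G(16) = mex{2,0,1} = 3
G(17) = mex{3,1,0} = 2
G(18) = mex{2,2,1} = 0
G(19) = mex{0,3,0} = 1
G(20) = mex{1,2,1} = 0
G(21) = mex{0,0,2} = 1
G(22) = mex{1,1,3} = 0
G(23) = mex{0,0,2} = 1
G(24) = mex{1,1,0} = 2
G(25) = mex{2,0,1} = 3
G(26) = mex{3,1,0} = 2
Stack A: G(21) = 1.
Stack B: G(26) = 2.
Combined Grundy value = 1 ⊕ 2 = 3.
A winning move leaves total XOR = 0, i.e. changes one component's Grundy value g to g ⊕ X where X is the current total.
Stack A: need g' = 1⊕3 = 2. Options: 21−1→G=0, 21−3→G=0, 21−6→G=2. Hits: 1.
Stack B: need g' = 2⊕3 = 1. Options: 26−1→G=3, 26−3→G=1, 26−6→G=0. Hits: 1.

2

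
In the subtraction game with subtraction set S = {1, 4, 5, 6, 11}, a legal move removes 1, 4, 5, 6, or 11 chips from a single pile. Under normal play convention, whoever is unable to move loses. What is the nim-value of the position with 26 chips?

n :  0  1  2  3  4  5  6  7  8  9 10 11 12 13 14 15 16 17 18 19 20 21 22 23 24 25 26
G :  0  1  0  1  2  3  2  3  4  0  1  4  0  1  2  3  2  3  4  0  1  0  1  2  3  4  2

2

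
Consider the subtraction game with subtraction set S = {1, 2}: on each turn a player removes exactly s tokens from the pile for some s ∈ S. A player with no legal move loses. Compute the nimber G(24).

G(0) = 0
G(1) = mex{0} = 1
G(2) = mex{1,0} = 2
G(3) = mex{2,1} = 0
G(4) = mex{0,2} = 1
G(5) = mex{1,0} = 2
G(6) = mex{2,1} = 0
G(7) = mex{0,2} = 1
G(8) = mex{1,0} = 2
G(9) = mex{2,1} = 0
G(10) = mex{0,2} = 1
G(11) = mex{1,0} = 2
G(12) = mex{2,1} = 0
G(13) = mex{0,2} = 1
G(14) = mex{1,0} = 2
G(15) = mex{2,1} = 0
G(16) = mex{0,2} = 1
G(17) = mex{1,0} = 2
G(18) = mex{2,1} = 0
G(19) = mex{0,2} = 1
G(20) = mex{1,0} = 2
G(21) = mex{2,1} = 0
G(22) = mex{0,2} = 1
G(23) = mex{1,0} = 2
G(24) = mex{2,1} = 0

0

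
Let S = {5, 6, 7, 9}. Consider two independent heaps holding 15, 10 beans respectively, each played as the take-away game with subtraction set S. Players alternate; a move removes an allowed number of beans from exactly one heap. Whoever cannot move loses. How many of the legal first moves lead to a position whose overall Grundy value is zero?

All heaps use S = {5, 6, 7, 9}:
G(0) = 0
G(1) = mex{} = 0
G(2) = mex{} = 0
G(3) = mex{} = 0
G(4) = mex{} = 0
G(5) = mex{0} = 1
G(6) = mex{0,0} = 1
G(7) = mex{0,0,0} = 1
G(8) = mex{0,0,0} = 1
G(9) = mex{0,0,0,0} = 1
G(10) = mex{1,0,0,0} = 2
G(11) = mex{1,1,0,0} = 2
G(12) = mex{1,1,1,0} = 2
G(13) = mex{1,1,1,0} = 2
G(14) = mex{1,1,1,1} = 0
G(15) = mex{2,1,1,1} = 0
Heap A: G(15) = 0.
Heap B: G(10) = 2.
Combined Grundy value = 0 ⊕ 2 = 2.
A winning move leaves total XOR = 0, i.e. changes one component's Grundy value g to g ⊕ X where X is the current total.
Heap A: need g' = 0⊕2 = 2. Options: 15−5→G=2, 15−6→G=1, 15−7→G=1, 15−9→G=1. Hits: 1.
Heap B: need g' = 2⊕2 = 0. Options: 10−5→G=1, 10−6→G=0, 10−7→G=0, 10−9→G=0. Hits: 3.

4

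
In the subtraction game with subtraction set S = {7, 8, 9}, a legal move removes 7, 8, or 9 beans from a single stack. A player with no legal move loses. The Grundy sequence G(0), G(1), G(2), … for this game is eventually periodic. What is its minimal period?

16

n :  0  1  2  3  4  5  6  7  8  9 10 11 12 13 14 15 16 17 18 19 20 21 22 23 24 25 26 27 28 29 30 31 32 33
G :  0  0  0  0  0  0  0  1  1  1  1  1  1  1  2  2  0  0  0  0  0  0  0  1  1  1  1  1  1  1  2  2  0  0
G(n+16) = G(n) holds for n = 0,…,8 (a full window of length max(S) = 9), so the sequence is purely periodic with period 16.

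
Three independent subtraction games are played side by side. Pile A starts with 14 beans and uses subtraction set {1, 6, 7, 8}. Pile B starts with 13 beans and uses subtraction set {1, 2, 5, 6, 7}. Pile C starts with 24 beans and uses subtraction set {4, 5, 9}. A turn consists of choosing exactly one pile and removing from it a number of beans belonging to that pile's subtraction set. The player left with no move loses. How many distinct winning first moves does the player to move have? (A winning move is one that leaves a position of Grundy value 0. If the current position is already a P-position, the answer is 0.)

2

Pile A, S = {1, 6, 7, 8}:
n :  0  1  2  3  4  5  6  7  8  9 10 11 12 13 14
G :  0  1  0  1  0  1  2  3  2  3  2  3  4  0  1
G_A(14) = 1.
Pile B, S = {1, 2, 5, 6, 7}:
G(0) = 0
G(1) = mex{0} = 1
G(2) = mex{1,0} = 2
G(3) = mex{2,1} = 0
G(4) = mex{0,2} = 1
G(5) = mex{1,0,0} = 2
G(6) = mex{2,1,1,0} = 3
G(7) = mex{3,2,2,1,0} = 4
G(8) = mex{4,3,0,2,1} = 5
G(9) = mex{5,4,1,0,2} = 3
G(10) = mex{3,5,2,1,0} = 4
G(11) = mex{4,3,3,2,1} = 0
G(12) = mex{0,4,4,3,2} = 1
G(13) = mex{1,0,5,4,3} = 2
G_B(13) = 2.
Pile C, S = {4, 5, 9}:
G(0) = 0
G(1) = mex{} = 0
G(2) = mex{} = 0
G(3) = mex{} = 0
G(4) = mex{0} = 1
G(5) = mex{0,0} = 1
G(6) = mex{0,0} = 1
G(7) = mex{0,0} = 1
G(8) = mex{1,0} = 2
G(9) = mex{1,1,0} = 2
G(10) = mex{1,1,0} = 2
G(11) = mex{1,1,0} = 2
G(12) = mex{2,1,0} = 3
G(13) = mex{2,2,1} = 0
G(14) = mex{2,2,1} = 0
G(15) = mex{2,2,1} = 0
G(16) = mex{3,2,1} = 0
G(17) = mex{0,3,2} = 1
G(18) = mex{0,0,2} = 1
G(19) = mex{0,0,2} = 1
G(20) = mex{0,0,2} = 1
G(21) = mex{1,0,3} = 2
G(22) = mex{1,1,0} = 2
G(23) = mex{1,1,0} = 2
G(24) = mex{1,1,0} = 2
G_C(24) = 2.
Combined Grundy value = 1 ⊕ 2 ⊕ 2 = 1.
A winning move leaves total XOR = 0, i.e. changes one component's Grundy value g to g ⊕ X where X is the current total.
Pile A: need g' = 1⊕1 = 0. Options: 14−1→G=0, 14−6→G=2, 14−7→G=3, 14−8→G=2. Hits: 1.
Pile B: need g' = 2⊕1 = 3. Options: 13−1→G=1, 13−2→G=0, 13−5→G=5, 13−6→G=4, 13−7→G=3. Hits: 1.
Pile C: need g' = 2⊕1 = 3. Options: 24−4→G=1, 24−5→G=1, 24−9→G=0. Hits: 0.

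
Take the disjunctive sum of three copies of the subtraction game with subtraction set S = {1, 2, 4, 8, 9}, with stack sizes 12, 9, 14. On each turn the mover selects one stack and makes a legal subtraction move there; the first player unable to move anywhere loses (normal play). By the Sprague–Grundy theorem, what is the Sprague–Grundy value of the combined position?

All stacks use S = {1, 2, 4, 8, 9}:
G(0) = 0
G(1) = mex{0} = 1
G(2) = mex{1,0} = 2
G(3) = mex{2,1} = 0
G(4) = mex{0,2,0} = 1
G(5) = mex{1,0,1} = 2
G(6) = mex{2,1,2} = 0
G(7) = mex{0,2,0} = 1
G(8) = mex{1,0,1,0} = 2
G(9) = mex{2,1,2,1,0} = 3
G(10) = mex{3,2,0,2,1} = 4
G(11) = mex{4,3,1,0,2} = 5
G(12) = mex{5,4,2,1,0} = 3
G(13) = mex{3,5,3,2,1} = 0
G(14) = mex{0,3,4,0,2} = 1
Stack A: G(12) = 3.
Stack B: G(9) = 3.
Stack C: G(14) = 1.
Combined Grundy value = 3 ⊕ 3 ⊕ 1 = 1.

1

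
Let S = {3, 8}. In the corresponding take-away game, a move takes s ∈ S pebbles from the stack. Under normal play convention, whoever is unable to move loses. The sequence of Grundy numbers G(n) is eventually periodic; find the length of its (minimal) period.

n :  0  1  2  3  4  5  6  7  8  9 10 11 12 13 14 15 16 17 18 19 20 21 22 23
G :  0  0  0  1  1  1  0  0  2  1  1  0  0  0  1  1  1  0  0  2  1  1  0  0
G(n+11) = G(n) holds for n = 0,…,7 (a full window of length max(S) = 8), so the sequence is purely periodic with period 11.

11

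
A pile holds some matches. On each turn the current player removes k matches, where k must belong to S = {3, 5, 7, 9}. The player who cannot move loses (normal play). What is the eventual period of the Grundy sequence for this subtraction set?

12

G(0) = 0
G(1) = mex{} = 0
G(2) = mex{} = 0
G(3) = mex{0} = 1
G(4) = mex{0} = 1
G(5) = mex{0,0} = 1
G(6) = mex{1,0} = 2
G(7) = mex{1,0,0} = 2
G(8) = mex{1,1,0} = 2
G(9) = mex{2,1,0,0} = 3
G(10) = mex{2,1,1,0} = 3
G(11) = mex{2,2,1,0} = 3
G(12) = mex{3,2,1,1} = 0
G(13) = mex{3,2,2,1} = 0
G(14) = mex{3,3,2,1} = 0
G(15) = mex{0,3,2,2} = 1
G(16) = mex{0,3,3,2} = 1
G(17) = mex{0,0,3,2} = 1
G(18) = mex{1,0,3,3} = 2
G(19) = mex{1,0,0,3} = 2
G(20) = mex{1,1,0,3} = 2
G(21) = mex{2,1,0,0} = 3
G(22) = mex{2,1,1,0} = 3
G(23) = mex{2,2,1,0} = 3
G(24) = mex{3,2,1,1} = 0
G(25) = mex{3,2,2,1} = 0
G(n+12) = G(n) holds for n = 0,…,8 (a full window of length max(S) = 9), so the sequence is purely periodic with period 12.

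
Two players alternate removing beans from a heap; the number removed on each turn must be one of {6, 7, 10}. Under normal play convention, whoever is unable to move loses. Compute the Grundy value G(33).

G(0) = 0
G(1) = mex{} = 0
G(2) = mex{} = 0
G(3) = mex{} = 0
G(4) = mex{} = 0
G(5) = mex{} = 0
G(6) = mex{0} = 1
G(7) = mex{0,0} = 1
G(8) = mex{0,0} = 1
G(9) = mex{0,0} = 1
G(10) = mex{0,0,0} = 1
G(11) = mex{0,0,0} = 1
G(12) = mex{1,0,0} = 2
G(13) = mex{1,1,0} = 2
G(14) = mex{1,1,0} = 2
G(15) = mex{1,1,0} = 2
G(16) = mex{1,1,1} = 0
G(17) = mex{1,1,1} = 0
G(18) = mex{2,1,1} = 0
G(19) = mex{2,2,1} = 0
G(20) = mex{2,2,1} = 0
G(21) = mex{2,2,1} = 0
G(22) = mex{0,2,2} = 1
G(23) = mex{0,0,2} = 1
G(24) = mex{0,0,2} = 1
G(25) = mex{0,0,2} = 1
G(26) = mex{0,0,0} = 1
G(27) = mex{0,0,0} = 1
G(28) = mex{1,0,0} = 2
G(29) = mex{1,1,0} = 2
G(30) = mex{1,1,0} = 2
G(31) = mex{1,1,0} = 2
G(32) = mex{1,1,1} = 0
G(33) = mex{1,1,1} = 0

0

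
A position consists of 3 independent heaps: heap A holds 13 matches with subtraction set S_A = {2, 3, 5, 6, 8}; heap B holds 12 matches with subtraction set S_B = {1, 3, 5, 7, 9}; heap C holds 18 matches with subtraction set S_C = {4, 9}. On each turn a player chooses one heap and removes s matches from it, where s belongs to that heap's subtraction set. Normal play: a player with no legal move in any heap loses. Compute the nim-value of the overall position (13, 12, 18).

Heap A, S = {2, 3, 5, 6, 8}:
G(0) = 0
G(1) = mex{} = 0
G(2) = mex{0} = 1
G(3) = mex{0,0} = 1
G(4) = mex{1,0} = 2
G(5) = mex{1,1,0} = 2
G(6) = mex{2,1,0,0} = 3
G(7) = mex{2,2,1,0} = 3
G(8) = mex{3,2,1,1,0} = 4
G(9) = mex{3,3,2,1,0} = 4
G(10) = mex{4,3,2,2,1} = 0
G(11) = mex{4,4,3,2,1} = 0
G(12) = mex{0,4,3,3,2} = 1
G(13) = mex{0,0,4,3,2} = 1
G_A(13) = 1.
Heap B, S = {1, 3, 5, 7, 9}:
n :  0  1  2  3  4  5  6  7  8  9 10 11 12
G :  0  1  0  1  0  1  0  1  0  1  0  1  0
G_B(12) = 0.
Heap C, S = {4, 9}:
G(0) = 0
G(1) = mex{} = 0
G(2) = mex{} = 0
G(3) = mex{} = 0
G(4) = mex{0} = 1
G(5) = mex{0} = 1
G(6) = mex{0} = 1
G(7) = mex{0} = 1
G(8) = mex{1} = 0
G(9) = mex{1,0} = 2
G(10) = mex{1,0} = 2
G(11) = mex{1,0} = 2
G(12) = mex{0,0} = 1
G(13) = mex{2,1} = 0
G(14) = mex{2,1} = 0
G(15) = mex{2,1} = 0
G(16) = mex{1,1} = 0
G(17) = mex{0,0} = 1
G(18) = mex{0,2} = 1
G_C(18) = 1.
Combined Grundy value = 1 ⊕ 0 ⊕ 1 = 0.

0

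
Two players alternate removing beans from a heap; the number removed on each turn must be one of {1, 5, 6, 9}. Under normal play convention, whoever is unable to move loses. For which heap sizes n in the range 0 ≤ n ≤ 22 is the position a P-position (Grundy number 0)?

n :  0  1  2  3  4  5  6  7  8  9 10 11 12 13 14 15 16 17 18 19 20 21 22
G :  0  1  0  1  0  1  2  3  2  3  2  3  0  1  0  1  0  1  2  3  2  3  2
P-positions are exactly the n with G(n) = 0.

0, 2, 4, 12, 14, 16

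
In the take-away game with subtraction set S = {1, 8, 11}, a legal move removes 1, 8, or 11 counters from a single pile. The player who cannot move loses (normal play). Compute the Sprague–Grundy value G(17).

G(0) = 0
G(1) = mex{0} = 1
G(2) = mex{1} = 0
G(3) = mex{0} = 1
G(4) = mex{1} = 0
G(5) = mex{0} = 1
G(6) = mex{1} = 0
G(7) = mex{0} = 1
G(8) = mex{1,0} = 2
G(9) = mex{2,1} = 0
G(10) = mex{0,0} = 1
G(11) = mex{1,1,0} = 2
G(12) = mex{2,0,1} = 3
G(13) = mex{3,1,0} = 2
G(14) = mex{2,0,1} = 3
G(15) = mex{3,1,0} = 2
G(16) = mex{2,2,1} = 0
G(17) = mex{0,0,0} = 1

1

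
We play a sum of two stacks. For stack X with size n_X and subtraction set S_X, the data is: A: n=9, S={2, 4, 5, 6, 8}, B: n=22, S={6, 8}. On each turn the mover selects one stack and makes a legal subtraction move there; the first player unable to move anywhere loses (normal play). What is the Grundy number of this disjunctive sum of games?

Stack A, S = {2, 4, 5, 6, 8}:
G(0) = 0
G(1) = mex{} = 0
G(2) = mex{0} = 1
G(3) = mex{0} = 1
G(4) = mex{1,0} = 2
G(5) = mex{1,0,0} = 2
G(6) = mex{2,1,0,0} = 3
G(7) = mex{2,1,1,0} = 3
G(8) = mex{3,2,1,1,0} = 4
G(9) = mex{3,2,2,1,0} = 4
G_A(9) = 4.
Stack B, S = {6, 8}:
n :  0  1  2  3  4  5  6  7  8  9 10 11 12 13 14 15 16 17 18 19 20 21 22
G :  0  0  0  0  0  0  1  1  1  1  1  1  2  2  0  0  0  0  0  0  1  1  1
G_B(22) = 1.
Combined Grundy value = 4 ⊕ 1 = 5.

5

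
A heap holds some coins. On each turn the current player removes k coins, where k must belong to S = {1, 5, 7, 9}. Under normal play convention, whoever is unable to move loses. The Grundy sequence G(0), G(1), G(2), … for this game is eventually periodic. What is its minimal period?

2

G(0) = 0
G(1) = mex{0} = 1
G(2) = mex{1} = 0
G(3) = mex{0} = 1
G(4) = mex{1} = 0
G(5) = mex{0,0} = 1
G(6) = mex{1,1} = 0
G(7) = mex{0,0,0} = 1
G(8) = mex{1,1,1} = 0
G(9) = mex{0,0,0,0} = 1
G(10) = mex{1,1,1,1} = 0
G(11) = mex{0,0,0,0} = 1
G(12) = mex{1,1,1,1} = 0
G(13) = mex{0,0,0,0} = 1
G(14) = mex{1,1,1,1} = 0
G(n+2) = G(n) holds for n = 0,…,8 (a full window of length max(S) = 9), so the sequence is purely periodic with period 2.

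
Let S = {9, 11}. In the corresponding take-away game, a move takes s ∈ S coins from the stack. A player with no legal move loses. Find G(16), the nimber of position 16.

G(0) = 0
G(1) = mex{} = 0
G(2) = mex{} = 0
G(3) = mex{} = 0
G(4) = mex{} = 0
G(5) = mex{} = 0
G(6) = mex{} = 0
G(7) = mex{} = 0
G(8) = mex{} = 0
G(9) = mex{0} = 1
G(10) = mex{0} = 1
G(11) = mex{0,0} = 1
G(12) = mex{0,0} = 1
G(13) = mex{0,0} = 1
G(14) = mex{0,0} = 1
G(15) = mex{0,0} = 1
G(16) = mex{0,0} = 1

1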